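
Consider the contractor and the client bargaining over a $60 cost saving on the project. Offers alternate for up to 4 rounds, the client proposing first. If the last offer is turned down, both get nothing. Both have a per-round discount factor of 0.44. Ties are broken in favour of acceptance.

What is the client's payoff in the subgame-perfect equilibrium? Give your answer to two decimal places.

40.10

Round 4 (the contractor proposes): the client will accept anything ≥ 0, so the contractor offers 0 and keeps 60.
Round 3 (the client proposes): the contractor can get 60 next round, worth 0.44 × 60 = 26.4 now, so the client offers 26.4, keeping 33.6.
Round 2 (the contractor proposes): the client can get 33.6 next round, worth 0.44 × 33.6 = 14.784 now. The contractor offers 14.784 and keeps 60 − 14.784 = 45.216.
Round 1 (the client proposes): the contractor can get 45.216 next round, worth 0.44 × 45.216 = 19.89504 now. The client offers 19.89504 and keeps 60 − 19.89504 = 40.10496.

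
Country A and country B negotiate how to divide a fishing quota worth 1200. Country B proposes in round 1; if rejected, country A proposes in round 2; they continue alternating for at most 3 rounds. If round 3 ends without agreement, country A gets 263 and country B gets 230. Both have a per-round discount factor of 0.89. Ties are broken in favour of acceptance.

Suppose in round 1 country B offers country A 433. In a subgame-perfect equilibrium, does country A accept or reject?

Accept

Round 3 (country B proposes): country A gets 263 if talks fail, so country B offers 263 and keeps 937.
Round 2 (country A proposes): country B can get 937 next round, worth 0.89 × 937 = 833.93 now, so country A offers 833.93, keeping 366.07.
So by rejecting in round 1, country A gets 366.07 next round, worth 0.89 × 366.07 = 325.8023 now.
Offer 433 ≥ 325.8023, so country A accepts.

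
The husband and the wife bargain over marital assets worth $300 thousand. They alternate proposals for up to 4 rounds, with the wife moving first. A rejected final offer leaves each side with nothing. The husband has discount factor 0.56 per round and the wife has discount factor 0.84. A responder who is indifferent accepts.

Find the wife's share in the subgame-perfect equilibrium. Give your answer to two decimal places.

Round 4 (the husband proposes): the wife will accept anything ≥ 0, so the husband offers 0 and keeps 300.
Round 3 (the wife proposes): the husband can get 300 next round, worth 0.56 × 300 = 168 now, so the wife offers 168, keeping 132.
Round 2 (the husband proposes): the wife can get 132 next round, worth 0.84 × 132 = 110.88 now; the husband offers that and keeps 189.12.
Round 1 (the wife proposes): the husband can get 189.12 next round, worth 0.56 × 189.12 = 105.9072 now, so the wife offers 105.9072, keeping 194.0928.

194.09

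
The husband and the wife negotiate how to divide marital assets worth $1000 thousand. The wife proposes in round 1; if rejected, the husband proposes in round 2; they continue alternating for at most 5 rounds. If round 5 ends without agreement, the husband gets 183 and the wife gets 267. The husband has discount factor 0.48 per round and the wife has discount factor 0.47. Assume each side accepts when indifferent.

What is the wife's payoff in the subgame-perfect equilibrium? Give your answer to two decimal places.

Round 5 (the wife proposes): the husband gets 183 if talks fail, so the wife offers 183 and keeps 817.
Round 4 (the husband proposes): the wife can get 817 next round, worth 0.47 × 817 = 383.99 now. The husband offers 383.99 and keeps 1000 − 383.99 = 616.01.
Round 3 (the wife proposes): the husband can get 616.01 next round, worth 0.48 × 616.01 = 295.6848 now; the wife offers that and keeps 704.3152.
Round 2 (the husband proposes): the wife can get 704.3152 next round, worth 0.47 × 704.3152 = 331.028144 now, so the husband offers 331.028144, keeping 668.971856.
Round 1 (the wife proposes): the husband can get 668.971856 next round, worth 0.48 × 668.971856 = 321.10649088 now. The wife offers 321.10649088 and keeps 1000 − 321.10649088 = 678.89350912.

678.89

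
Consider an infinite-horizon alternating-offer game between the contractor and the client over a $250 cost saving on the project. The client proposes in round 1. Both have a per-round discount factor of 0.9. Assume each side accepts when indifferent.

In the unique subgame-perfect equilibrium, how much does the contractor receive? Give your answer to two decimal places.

118.42

In a stationary SPE each proposer offers the other exactly their discounted continuation value.
If the client keeps x when proposing and the contractor keeps y when proposing, then x = 250 − 0.9y and y = 250 − 0.9x.
Solving: x = 250(1 − 0.9) / (1 − 0.9·0.9) = 25 / 0.19 ≈ 131.5789.
The contractor gets 250 − 131.5789 ≈ 118.4211.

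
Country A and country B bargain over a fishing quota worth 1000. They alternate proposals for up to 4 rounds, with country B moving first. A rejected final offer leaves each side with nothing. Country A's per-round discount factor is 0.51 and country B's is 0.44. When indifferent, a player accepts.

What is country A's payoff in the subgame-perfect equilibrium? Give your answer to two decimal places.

400.04

Round 4 (country A proposes): rejection yields 0 for country B; country A offers 0 and keeps 1000.
Round 3 (country B proposes): country A can get 1000 next round, worth 0.51 × 1000 = 510 now. Country B offers 510 and keeps 1000 − 510 = 490.
Round 2 (country A proposes): country B can get 490 next round, worth 0.44 × 490 = 215.6 now. Country A offers 215.6 and keeps 1000 − 215.6 = 784.4.
Round 1 (country B proposes): country A can get 784.4 next round, worth 0.51 × 784.4 = 400.044 now. Country B offers 400.044 and keeps 1000 − 400.044 = 599.956.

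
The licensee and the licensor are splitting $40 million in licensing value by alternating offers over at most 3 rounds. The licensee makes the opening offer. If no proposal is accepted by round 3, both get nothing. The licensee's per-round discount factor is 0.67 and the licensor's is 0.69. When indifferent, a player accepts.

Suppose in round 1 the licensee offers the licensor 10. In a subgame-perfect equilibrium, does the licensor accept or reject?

Accept

Round 3 (the licensee proposes): the licensor will accept anything ≥ 0, so the licensee offers 0 and keeps 40.
Round 2 (the licensor proposes): the licensee can get 40 next round, worth 0.67 × 40 = 26.8 now. The licensor offers 26.8 and keeps 40 − 26.8 = 13.2.
So by rejecting in round 1, the licensor gets 13.2 next round, worth 0.69 × 13.2 = 9.108 now.
Offer 10 ≥ 9.108, so the licensor accepts.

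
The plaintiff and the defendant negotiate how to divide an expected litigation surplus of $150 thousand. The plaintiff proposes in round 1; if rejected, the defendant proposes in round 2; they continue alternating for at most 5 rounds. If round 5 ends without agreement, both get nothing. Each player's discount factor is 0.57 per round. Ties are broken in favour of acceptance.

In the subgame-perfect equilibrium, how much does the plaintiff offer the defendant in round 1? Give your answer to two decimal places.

48.71

Round 5 (the plaintiff proposes): the defendant will accept anything ≥ 0, so the plaintiff offers 0 and keeps 150.
Round 4 (the defendant proposes): the plaintiff can get 150 next round, worth 0.57 × 150 = 85.5 now. The defendant offers 85.5 and keeps 150 − 85.5 = 64.5.
Round 3 (the plaintiff proposes): the defendant can get 64.5 next round, worth 0.57 × 64.5 = 36.765 now; the plaintiff offers that and keeps 113.235.
Round 2 (the defendant proposes): the plaintiff can get 113.235 next round, worth 0.57 × 113.235 = 64.54395 now, so the defendant offers 64.54395, keeping 85.45605.
Round 1 (the plaintiff proposes): the defendant can get 85.45605 next round, worth 0.57 × 85.45605 = 48.7099485 now. The plaintiff offers 48.7099485 and keeps 150 − 48.7099485 = 101.2900515.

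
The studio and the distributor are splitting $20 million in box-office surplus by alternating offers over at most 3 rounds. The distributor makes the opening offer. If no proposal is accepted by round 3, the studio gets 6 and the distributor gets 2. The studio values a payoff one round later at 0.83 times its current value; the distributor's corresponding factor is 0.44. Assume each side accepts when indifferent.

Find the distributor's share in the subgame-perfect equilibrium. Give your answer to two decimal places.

Round 3 (the distributor proposes): the studio gets 6 if talks fail, so the distributor offers 6 and keeps 14.
Round 2 (the studio proposes): the distributor can get 14 next round, worth 0.44 × 14 = 6.16 now, so the studio offers 6.16, keeping 13.84.
Round 1 (the distributor proposes): the studio can get 13.84 next round, worth 0.83 × 13.84 = 11.4872 now; the distributor offers that and keeps 8.5128.

8.51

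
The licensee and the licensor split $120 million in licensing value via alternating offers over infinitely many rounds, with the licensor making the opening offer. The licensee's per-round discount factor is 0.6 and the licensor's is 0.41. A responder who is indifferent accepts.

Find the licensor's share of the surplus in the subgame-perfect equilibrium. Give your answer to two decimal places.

63.66

In a stationary SPE each proposer offers the other exactly their discounted continuation value.
If the licensor keeps x when proposing and the licensee keeps y when proposing, then x = 120 − 0.6y and y = 120 − 0.41x.
Solving: x = 120(1 − 0.6) / (1 − 0.41·0.6) = 48 / 0.754 ≈ 63.6605.
The licensee gets 120 − 63.6605 ≈ 56.3395.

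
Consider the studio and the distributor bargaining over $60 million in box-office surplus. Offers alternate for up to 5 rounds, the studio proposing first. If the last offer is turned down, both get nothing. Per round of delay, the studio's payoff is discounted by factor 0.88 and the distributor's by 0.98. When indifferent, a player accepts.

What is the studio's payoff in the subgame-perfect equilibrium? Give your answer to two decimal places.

Round 5 (the studio proposes): the distributor will accept anything ≥ 0, so the studio offers 0 and keeps 60.
Round 4 (the distributor proposes): the studio can get 60 next round, worth 0.88 × 60 = 52.8 now, so the distributor offers 52.8, keeping 7.2.
Round 3 (the studio proposes): the distributor can get 7.2 next round, worth 0.98 × 7.2 = 7.056 now, so the studio offers 7.056, keeping 52.944.
Round 2 (the distributor proposes): the studio can get 52.944 next round, worth 0.88 × 52.944 = 46.59072 now. The distributor offers 46.59072 and keeps 60 − 46.59072 = 13.40928.
Round 1 (the studio proposes): the distributor can get 13.40928 next round, worth 0.98 × 13.40928 = 13.1410944 now. The studio offers 13.1410944 and keeps 60 − 13.1410944 = 46.8589056.

46.86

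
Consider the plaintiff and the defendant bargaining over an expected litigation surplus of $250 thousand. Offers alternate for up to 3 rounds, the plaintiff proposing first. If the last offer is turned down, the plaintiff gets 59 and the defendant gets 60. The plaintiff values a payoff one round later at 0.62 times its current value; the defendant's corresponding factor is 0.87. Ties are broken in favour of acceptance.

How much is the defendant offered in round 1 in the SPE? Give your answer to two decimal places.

115.01

Work backward from the last round.
Round 3 (the plaintiff proposes): the defendant gets 60 if talks fail, so the plaintiff offers 60 and keeps 190.
Round 2 (the defendant proposes): the plaintiff can get 190 next round, worth 0.62 × 190 = 117.8 now; the defendant offers that and keeps 132.2.
Round 1 (the plaintiff proposes): the defendant can get 132.2 next round, worth 0.87 × 132.2 = 115.014 now. The plaintiff offers 115.014 and keeps 250 − 115.014 = 134.986.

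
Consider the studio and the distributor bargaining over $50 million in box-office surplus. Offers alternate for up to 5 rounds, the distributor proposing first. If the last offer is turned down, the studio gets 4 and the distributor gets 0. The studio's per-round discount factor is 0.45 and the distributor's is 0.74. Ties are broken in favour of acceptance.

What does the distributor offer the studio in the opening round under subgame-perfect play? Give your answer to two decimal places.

8.24

By backward induction:
Round 5 (the distributor proposes): the studio gets 4 if talks fail, so the distributor offers 4 and keeps 46.
Round 4 (the studio proposes): the distributor can get 46 next round, worth 0.74 × 46 = 34.04 now; the studio offers that and keeps 15.96.
Round 3 (the distributor proposes): the studio can get 15.96 next round, worth 0.45 × 15.96 = 7.182 now. The distributor offers 7.182 and keeps 50 − 7.182 = 42.818.
Round 2 (the studio proposes): the distributor can get 42.818 next round, worth 0.74 × 42.818 = 31.68532 now. The studio offers 31.68532 and keeps 50 − 31.68532 = 18.31468.
Round 1 (the distributor proposes): the studio can get 18.31468 next round, worth 0.45 × 18.31468 = 8.241606 now. The distributor offers 8.241606 and keeps 50 − 8.241606 = 41.758394.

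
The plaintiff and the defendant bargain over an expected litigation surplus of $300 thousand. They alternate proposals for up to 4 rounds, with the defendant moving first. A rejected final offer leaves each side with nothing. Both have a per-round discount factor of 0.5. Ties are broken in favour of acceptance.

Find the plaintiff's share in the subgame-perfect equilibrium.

Round 4 (the plaintiff proposes): rejection yields 0 for the defendant; the plaintiff offers 0 and keeps 300.
Round 3 (the defendant proposes): the plaintiff can get 300 next round, worth 0.5 × 300 = 150 now, so the defendant offers 150, keeping 150.
Round 2 (the plaintiff proposes): the defendant can get 150 next round, worth 0.5 × 150 = 75 now; the plaintiff offers that and keeps 225.
Round 1 (the defendant proposes): the plaintiff can get 225 next round, worth 0.5 × 225 = 112.5 now; the defendant offers that and keeps 187.5.

112.5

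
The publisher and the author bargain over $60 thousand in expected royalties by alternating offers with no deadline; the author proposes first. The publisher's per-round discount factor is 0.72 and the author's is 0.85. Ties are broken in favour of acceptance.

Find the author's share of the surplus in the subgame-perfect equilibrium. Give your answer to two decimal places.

43.30

When the author proposes, the publisher accepts any offer worth at least 0.72 times what the publisher would get by proposing next round; and vice versa.
This gives x = 60 − 0.72y and y = 60 − 0.85x, where x and y are each side's share when it proposes.
Hence (1 − 0.72·0.85)x = 60(1 − 0.72), i.e. 0.388·x = 16.8.
x ≈ 43.2990; the publisher's share is 60 − x ≈ 16.7010.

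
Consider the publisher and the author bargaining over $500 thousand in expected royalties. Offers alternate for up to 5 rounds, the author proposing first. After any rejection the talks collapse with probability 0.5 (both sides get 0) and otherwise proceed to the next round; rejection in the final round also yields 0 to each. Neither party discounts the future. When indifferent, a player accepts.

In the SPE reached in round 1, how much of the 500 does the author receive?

By backward induction:
Round 5 (the author proposes): the publisher will accept anything ≥ 0, so the author offers 0 and keeps 500.
Round 4 (the publisher proposes): rejecting gives the author an expected 0.5 × 500 = 250. The publisher offers 250 and keeps 500 − 250 = 250.
Round 3 (the author proposes): rejecting gives the publisher an expected 0.5 × 250 = 125, so the author offers 125, keeping 375.
Round 2 (the publisher proposes): rejecting gives the author an expected 0.5 × 375 = 187.5; the publisher offers that and keeps 312.5.
Round 1 (the author proposes): rejecting gives the publisher an expected 0.5 × 312.5 = 156.25. The author offers 156.25 and keeps 500 − 156.25 = 343.75.

343.75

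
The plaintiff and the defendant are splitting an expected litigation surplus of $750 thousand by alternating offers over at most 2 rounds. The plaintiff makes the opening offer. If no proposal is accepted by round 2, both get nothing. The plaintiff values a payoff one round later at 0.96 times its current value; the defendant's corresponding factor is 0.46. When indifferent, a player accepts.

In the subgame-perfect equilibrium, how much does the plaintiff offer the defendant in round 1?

Round 2 (the defendant proposes): the plaintiff will accept anything ≥ 0, so the defendant offers 0 and keeps 750.
Round 1 (the plaintiff proposes): the defendant can get 750 next round, worth 0.46 × 750 = 345 now, so the plaintiff offers 345, keeping 405.

345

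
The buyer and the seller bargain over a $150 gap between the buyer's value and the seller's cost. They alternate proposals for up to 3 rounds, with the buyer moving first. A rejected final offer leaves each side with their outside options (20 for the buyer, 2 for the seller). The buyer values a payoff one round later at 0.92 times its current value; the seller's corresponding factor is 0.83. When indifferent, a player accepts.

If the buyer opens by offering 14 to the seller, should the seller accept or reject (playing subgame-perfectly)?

Round 3 (the buyer proposes): the seller gets 2 if talks fail, so the buyer offers 2 and keeps 148.
Round 2 (the seller proposes): the buyer can get 148 next round, worth 0.92 × 148 = 136.16 now; the seller offers that and keeps 13.84.
So by rejecting in round 1, the seller gets 13.84 next round, worth 0.83 × 13.84 = 11.4872 now.
Offer 14 ≥ 11.4872, so the seller accepts.

Accept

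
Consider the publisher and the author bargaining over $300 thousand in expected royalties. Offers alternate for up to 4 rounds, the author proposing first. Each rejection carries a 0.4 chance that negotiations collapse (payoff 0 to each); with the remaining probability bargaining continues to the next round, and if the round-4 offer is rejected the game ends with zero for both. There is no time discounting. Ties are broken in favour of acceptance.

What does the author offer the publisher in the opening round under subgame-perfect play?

By backward induction:
Round 4 (the publisher proposes): rejection yields 0 for the author; the publisher offers 0 and keeps 300.
Round 3 (the author proposes): rejecting gives the publisher an expected 0.6 × 300 = 180. The author offers 180 and keeps 300 − 180 = 120.
Round 2 (the publisher proposes): rejecting gives the author an expected 0.6 × 120 = 72. The publisher offers 72 and keeps 300 − 72 = 228.
Round 1 (the author proposes): rejecting gives the publisher an expected 0.6 × 228 = 136.8, so the author offers 136.8, keeping 163.2.

136.8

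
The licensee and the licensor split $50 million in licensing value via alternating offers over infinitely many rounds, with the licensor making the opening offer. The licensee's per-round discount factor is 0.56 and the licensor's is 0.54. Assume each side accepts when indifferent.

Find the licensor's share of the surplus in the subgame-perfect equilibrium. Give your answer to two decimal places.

Let x be the licensor's share when the licensor proposes and y be the licensee's share when the licensee proposes.
The licensee accepts iff offered ≥ 0.56·y, so x = 50 − 0.56y. Symmetrically y = 50 − 0.54x.
Substituting: x = 50 − 0.56(50 − 0.54x), giving x(1 − 0.54·0.56) = 50(1 − 0.56).
So x = 50 × 0.44 / 0.6976 ≈ 31.5367, and the licensee receives 50 − x ≈ 18.4633.

31.54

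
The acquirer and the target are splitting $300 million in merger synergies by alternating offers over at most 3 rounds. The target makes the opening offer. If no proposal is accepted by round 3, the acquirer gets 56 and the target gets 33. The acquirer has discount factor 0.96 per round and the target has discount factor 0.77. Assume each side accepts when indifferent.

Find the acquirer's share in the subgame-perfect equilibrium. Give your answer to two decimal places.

107.64

Round 3 (the target proposes): the acquirer gets 56 if talks fail, so the target offers 56 and keeps 244.
Round 2 (the acquirer proposes): the target can get 244 next round, worth 0.77 × 244 = 187.88 now; the acquirer offers that and keeps 112.12.
Round 1 (the target proposes): the acquirer can get 112.12 next round, worth 0.96 × 112.12 = 107.6352 now; the target offers that and keeps 192.3648.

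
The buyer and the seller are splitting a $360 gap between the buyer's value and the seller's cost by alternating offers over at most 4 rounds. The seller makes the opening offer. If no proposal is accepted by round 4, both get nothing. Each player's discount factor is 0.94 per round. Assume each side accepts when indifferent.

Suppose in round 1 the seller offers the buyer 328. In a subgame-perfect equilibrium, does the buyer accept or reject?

Accept

Round 4 (the buyer proposes): rejection yields 0 for the seller; the buyer offers 0 and keeps 360.
Round 3 (the seller proposes): the buyer can get 360 next round, worth 0.94 × 360 = 338.4 now; the seller offers that and keeps 21.6.
Round 2 (the buyer proposes): the seller can get 21.6 next round, worth 0.94 × 21.6 = 20.304 now. The buyer offers 20.304 and keeps 360 − 20.304 = 339.696.
So by rejecting in round 1, the buyer gets 339.696 next round, worth 0.94 × 339.696 = 319.31424 now.
Offer 328 ≥ 319.31424, so the buyer accepts.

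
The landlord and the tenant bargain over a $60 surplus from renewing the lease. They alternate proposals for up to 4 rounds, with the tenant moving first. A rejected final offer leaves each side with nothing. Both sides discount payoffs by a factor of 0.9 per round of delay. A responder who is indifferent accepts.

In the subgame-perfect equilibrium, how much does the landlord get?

49.14

Round 4 (the landlord proposes): the tenant will accept anything ≥ 0, so the landlord offers 0 and keeps 60.
Round 3 (the tenant proposes): the landlord can get 60 next round, worth 0.9 × 60 = 54 now, so the tenant offers 54, keeping 6.
Round 2 (the landlord proposes): the tenant can get 6 next round, worth 0.9 × 6 = 5.4 now. The landlord offers 5.4 and keeps 60 − 5.4 = 54.6.
Round 1 (the tenant proposes): the landlord can get 54.6 next round, worth 0.9 × 54.6 = 49.14 now, so the tenant offers 49.14, keeping 10.86.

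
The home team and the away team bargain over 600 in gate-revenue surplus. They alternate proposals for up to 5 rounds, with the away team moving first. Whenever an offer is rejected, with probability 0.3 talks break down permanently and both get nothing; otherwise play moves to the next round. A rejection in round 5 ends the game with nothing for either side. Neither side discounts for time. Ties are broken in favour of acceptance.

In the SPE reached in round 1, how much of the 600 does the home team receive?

By backward induction:
Round 5 (the away team proposes): rejection yields 0 for the home team; the away team offers 0 and keeps 600.
Round 4 (the home team proposes): rejecting gives the away team an expected 0.7 × 600 = 420, so the home team offers 420, keeping 180.
Round 3 (the away team proposes): rejecting gives the home team an expected 0.7 × 180 = 126; the away team offers that and keeps 474.
Round 2 (the home team proposes): rejecting gives the away team an expected 0.7 × 474 = 331.8, so the home team offers 331.8, keeping 268.2.
Round 1 (the away team proposes): rejecting gives the home team an expected 0.7 × 268.2 = 187.74. The away team offers 187.74 and keeps 600 − 187.74 = 412.26.

187.74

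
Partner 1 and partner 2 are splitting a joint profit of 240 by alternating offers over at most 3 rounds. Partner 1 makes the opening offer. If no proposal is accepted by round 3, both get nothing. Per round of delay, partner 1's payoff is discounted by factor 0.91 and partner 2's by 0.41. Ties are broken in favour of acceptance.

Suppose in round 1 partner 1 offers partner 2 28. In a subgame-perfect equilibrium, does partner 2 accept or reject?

Round 3 (partner 1 proposes): partner 2 will accept anything ≥ 0, so partner 1 offers 0 and keeps 240.
Round 2 (partner 2 proposes): partner 1 can get 240 next round, worth 0.91 × 240 = 218.4 now; partner 2 offers that and keeps 21.6.
So by rejecting in round 1, partner 2 gets 21.6 next round, worth 0.41 × 21.6 = 8.856 now.
Offer 28 ≥ 8.856, so partner 2 accepts.

Accept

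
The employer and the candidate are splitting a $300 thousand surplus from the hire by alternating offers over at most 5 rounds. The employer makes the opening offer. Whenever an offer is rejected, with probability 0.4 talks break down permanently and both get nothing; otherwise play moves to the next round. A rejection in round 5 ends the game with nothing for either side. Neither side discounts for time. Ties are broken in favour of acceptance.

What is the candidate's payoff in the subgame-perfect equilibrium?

97.92

Round 5 (the employer proposes): the candidate will accept anything ≥ 0, so the employer offers 0 and keeps 300.
Round 4 (the candidate proposes): rejecting gives the employer an expected 0.6 × 300 = 180. The candidate offers 180 and keeps 300 − 180 = 120.
Round 3 (the employer proposes): rejecting gives the candidate an expected 0.6 × 120 = 72. The employer offers 72 and keeps 300 − 72 = 228.
Round 2 (the candidate proposes): rejecting gives the employer an expected 0.6 × 228 = 136.8; the candidate offers that and keeps 163.2.
Round 1 (the employer proposes): rejecting gives the candidate an expected 0.6 × 163.2 = 97.92. The employer offers 97.92 and keeps 300 − 97.92 = 202.08.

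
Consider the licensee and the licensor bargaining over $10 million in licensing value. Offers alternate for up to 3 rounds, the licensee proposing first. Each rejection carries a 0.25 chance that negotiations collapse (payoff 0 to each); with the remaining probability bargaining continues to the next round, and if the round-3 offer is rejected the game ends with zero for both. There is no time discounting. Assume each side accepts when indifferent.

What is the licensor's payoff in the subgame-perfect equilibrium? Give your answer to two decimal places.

1.88

Round 3 (the licensee proposes): the licensor will accept anything ≥ 0, so the licensee offers 0 and keeps 10.
Round 2 (the licensor proposes): rejecting gives the licensee an expected 0.75 × 10 = 7.5. The licensor offers 7.5 and keeps 10 − 7.5 = 2.5.
Round 1 (the licensee proposes): rejecting gives the licensor an expected 0.75 × 2.5 = 1.875, so the licensee offers 1.875, keeping 8.125.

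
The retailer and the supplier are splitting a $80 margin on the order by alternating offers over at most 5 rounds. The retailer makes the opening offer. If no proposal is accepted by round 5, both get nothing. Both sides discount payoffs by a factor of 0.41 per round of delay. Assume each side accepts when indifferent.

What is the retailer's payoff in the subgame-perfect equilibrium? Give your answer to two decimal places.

57.39

Round 5 (the retailer proposes): rejection yields 0 for the supplier; the retailer offers 0 and keeps 80.
Round 4 (the supplier proposes): the retailer can get 80 next round, worth 0.41 × 80 = 32.8 now, so the supplier offers 32.8, keeping 47.2.
Round 3 (the retailer proposes): the supplier can get 47.2 next round, worth 0.41 × 47.2 = 19.352 now. The retailer offers 19.352 and keeps 80 − 19.352 = 60.648.
Round 2 (the supplier proposes): the retailer can get 60.648 next round, worth 0.41 × 60.648 = 24.86568 now. The supplier offers 24.86568 and keeps 80 − 24.86568 = 55.13432.
Round 1 (the retailer proposes): the supplier can get 55.13432 next round, worth 0.41 × 55.13432 = 22.6050712 now; the retailer offers that and keeps 57.3949288.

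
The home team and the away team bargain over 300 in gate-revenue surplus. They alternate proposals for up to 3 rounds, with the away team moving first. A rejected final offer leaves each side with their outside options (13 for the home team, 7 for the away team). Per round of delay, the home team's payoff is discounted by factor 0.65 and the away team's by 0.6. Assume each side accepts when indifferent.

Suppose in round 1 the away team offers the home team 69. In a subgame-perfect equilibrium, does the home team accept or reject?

Round 3 (the away team proposes): the home team gets 13 if talks fail, so the away team offers 13 and keeps 287.
Round 2 (the home team proposes): the away team can get 287 next round, worth 0.6 × 287 = 172.2 now. The home team offers 172.2 and keeps 300 − 172.2 = 127.8.
So by rejecting in round 1, the home team gets 127.8 next round, worth 0.65 × 127.8 = 83.07 now.
Offer 69 < 83.07, so the home team rejects.

Reject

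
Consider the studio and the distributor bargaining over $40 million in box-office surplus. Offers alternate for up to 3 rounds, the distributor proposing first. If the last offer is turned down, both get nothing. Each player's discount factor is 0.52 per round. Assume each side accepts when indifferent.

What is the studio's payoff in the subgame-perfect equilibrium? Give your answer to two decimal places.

9.98

By backward induction:
Round 3 (the distributor proposes): rejection yields 0 for the studio; the distributor offers 0 and keeps 40.
Round 2 (the studio proposes): the distributor can get 40 next round, worth 0.52 × 40 = 20.8 now; the studio offers that and keeps 19.2.
Round 1 (the distributor proposes): the studio can get 19.2 next round, worth 0.52 × 19.2 = 9.984 now; the distributor offers that and keeps 30.016.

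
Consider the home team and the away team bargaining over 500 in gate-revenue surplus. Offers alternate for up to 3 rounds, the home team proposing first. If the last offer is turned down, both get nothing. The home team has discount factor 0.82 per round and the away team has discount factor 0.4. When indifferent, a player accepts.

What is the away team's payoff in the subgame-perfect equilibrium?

36

By backward induction:
Round 3 (the home team proposes): the away team will accept anything ≥ 0, so the home team offers 0 and keeps 500.
Round 2 (the away team proposes): the home team can get 500 next round, worth 0.82 × 500 = 410 now; the away team offers that and keeps 90.
Round 1 (the home team proposes): the away team can get 90 next round, worth 0.4 × 90 = 36 now, so the home team offers 36, keeping 464.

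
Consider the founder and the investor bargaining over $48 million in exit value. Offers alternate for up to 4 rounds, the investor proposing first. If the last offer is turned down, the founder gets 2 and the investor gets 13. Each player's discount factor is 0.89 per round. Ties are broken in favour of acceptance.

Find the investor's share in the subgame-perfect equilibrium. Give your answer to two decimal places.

Round 4 (the founder proposes): the investor gets 13 if talks fail, so the founder offers 13 and keeps 35.
Round 3 (the investor proposes): the founder can get 35 next round, worth 0.89 × 35 = 31.15 now; the investor offers that and keeps 16.85.
Round 2 (the founder proposes): the investor can get 16.85 next round, worth 0.89 × 16.85 = 14.9965 now, so the founder offers 14.9965, keeping 33.0035.
Round 1 (the investor proposes): the founder can get 33.0035 next round, worth 0.89 × 33.0035 = 29.373115 now; the investor offers that and keeps 18.626885.

18.63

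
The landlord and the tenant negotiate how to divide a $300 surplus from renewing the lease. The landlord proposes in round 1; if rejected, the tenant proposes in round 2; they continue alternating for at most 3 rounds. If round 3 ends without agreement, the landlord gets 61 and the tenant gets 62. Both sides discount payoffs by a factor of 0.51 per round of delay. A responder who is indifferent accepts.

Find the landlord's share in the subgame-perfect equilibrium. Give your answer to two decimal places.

208.90

Round 3 (the landlord proposes): the tenant gets 62 if talks fail, so the landlord offers 62 and keeps 238.
Round 2 (the tenant proposes): the landlord can get 238 next round, worth 0.51 × 238 = 121.38 now. The tenant offers 121.38 and keeps 300 − 121.38 = 178.62.
Round 1 (the landlord proposes): the tenant can get 178.62 next round, worth 0.51 × 178.62 = 91.0962 now; the landlord offers that and keeps 208.9038.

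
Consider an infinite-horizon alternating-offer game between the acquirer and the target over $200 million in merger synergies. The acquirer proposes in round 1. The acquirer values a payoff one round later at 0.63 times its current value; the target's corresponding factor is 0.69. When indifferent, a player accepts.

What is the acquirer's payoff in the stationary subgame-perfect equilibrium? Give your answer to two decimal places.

In a stationary SPE each proposer offers the other exactly their discounted continuation value.
If the acquirer keeps x when proposing and the target keeps y when proposing, then x = 200 − 0.69y and y = 200 − 0.63x.
Solving: x = 200(1 − 0.69) / (1 − 0.63·0.69) = 62 / 0.5653 ≈ 109.6763.
The target gets 200 − 109.6763 ≈ 90.3237.

109.68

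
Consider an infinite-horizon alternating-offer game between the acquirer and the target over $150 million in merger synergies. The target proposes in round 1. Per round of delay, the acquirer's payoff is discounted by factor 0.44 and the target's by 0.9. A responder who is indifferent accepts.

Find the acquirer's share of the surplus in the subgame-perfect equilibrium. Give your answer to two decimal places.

In a stationary SPE each proposer offers the other exactly their discounted continuation value.
If the target keeps x when proposing and the acquirer keeps y when proposing, then x = 150 − 0.44y and y = 150 − 0.9x.
Solving: x = 150(1 − 0.44) / (1 − 0.9·0.44) = 84 / 0.604 ≈ 139.0728.
The acquirer gets 150 − 139.0728 ≈ 10.9272.

10.93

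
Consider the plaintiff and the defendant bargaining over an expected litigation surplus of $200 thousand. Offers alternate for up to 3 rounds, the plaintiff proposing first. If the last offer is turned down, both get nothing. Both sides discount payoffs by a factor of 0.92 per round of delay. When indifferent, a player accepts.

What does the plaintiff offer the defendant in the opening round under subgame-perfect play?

14.72

Solve by backward induction from round 3.
Round 3 (the plaintiff proposes): rejection yields 0 for the defendant; the plaintiff offers 0 and keeps 200.
Round 2 (the defendant proposes): the plaintiff can get 200 next round, worth 0.92 × 200 = 184 now. The defendant offers 184 and keeps 200 − 184 = 16.
Round 1 (the plaintiff proposes): the defendant can get 16 next round, worth 0.92 × 16 = 14.72 now; the plaintiff offers that and keeps 185.28.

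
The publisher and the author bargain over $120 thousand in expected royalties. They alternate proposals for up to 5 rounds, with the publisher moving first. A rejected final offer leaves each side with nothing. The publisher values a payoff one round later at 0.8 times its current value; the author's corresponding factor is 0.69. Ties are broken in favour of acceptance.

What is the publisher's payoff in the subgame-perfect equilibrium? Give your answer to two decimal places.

94.30

Round 5 (the publisher proposes): rejection yields 0 for the author; the publisher offers 0 and keeps 120.
Round 4 (the author proposes): the publisher can get 120 next round, worth 0.8 × 120 = 96 now; the author offers that and keeps 24.
Round 3 (the publisher proposes): the author can get 24 next round, worth 0.69 × 24 = 16.56 now; the publisher offers that and keeps 103.44.
Round 2 (the author proposes): the publisher can get 103.44 next round, worth 0.8 × 103.44 = 82.752 now, so the author offers 82.752, keeping 37.248.
Round 1 (the publisher proposes): the author can get 37.248 next round, worth 0.69 × 37.248 = 25.70112 now. The publisher offers 25.70112 and keeps 120 − 25.70112 = 94.29888.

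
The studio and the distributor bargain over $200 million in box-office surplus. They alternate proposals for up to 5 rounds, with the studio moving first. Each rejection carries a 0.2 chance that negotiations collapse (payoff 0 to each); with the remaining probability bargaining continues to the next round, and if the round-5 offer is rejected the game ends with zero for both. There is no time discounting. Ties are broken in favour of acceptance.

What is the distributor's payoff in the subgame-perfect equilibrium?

Round 5 (the studio proposes): the distributor will accept anything ≥ 0, so the studio offers 0 and keeps 200.
Round 4 (the distributor proposes): rejecting gives the studio an expected 0.8 × 200 = 160; the distributor offers that and keeps 40.
Round 3 (the studio proposes): rejecting gives the distributor an expected 0.8 × 40 = 32; the studio offers that and keeps 168.
Round 2 (the distributor proposes): rejecting gives the studio an expected 0.8 × 168 = 134.4; the distributor offers that and keeps 65.6.
Round 1 (the studio proposes): rejecting gives the distributor an expected 0.8 × 65.6 = 52.48, so the studio offers 52.48, keeping 147.52.

52.48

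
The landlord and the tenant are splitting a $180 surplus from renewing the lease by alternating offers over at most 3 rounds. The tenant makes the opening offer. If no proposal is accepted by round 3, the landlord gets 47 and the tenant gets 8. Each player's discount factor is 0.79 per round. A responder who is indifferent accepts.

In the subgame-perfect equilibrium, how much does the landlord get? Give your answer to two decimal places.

By backward induction:
Round 3 (the tenant proposes): the landlord gets 47 if talks fail, so the tenant offers 47 and keeps 133.
Round 2 (the landlord proposes): the tenant can get 133 next round, worth 0.79 × 133 = 105.07 now, so the landlord offers 105.07, keeping 74.93.
Round 1 (the tenant proposes): the landlord can get 74.93 next round, worth 0.79 × 74.93 = 59.1947 now, so the tenant offers 59.1947, keeping 120.8053.

59.19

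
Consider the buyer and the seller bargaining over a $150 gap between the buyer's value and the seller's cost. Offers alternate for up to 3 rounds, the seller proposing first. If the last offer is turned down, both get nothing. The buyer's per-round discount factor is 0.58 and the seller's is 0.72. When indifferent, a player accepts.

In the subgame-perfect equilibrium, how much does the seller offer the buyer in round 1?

24.36

Solve by backward induction from round 3.
Round 3 (the seller proposes): rejection yields 0 for the buyer; the seller offers 0 and keeps 150.
Round 2 (the buyer proposes): the seller can get 150 next round, worth 0.72 × 150 = 108 now; the buyer offers that and keeps 42.
Round 1 (the seller proposes): the buyer can get 42 next round, worth 0.58 × 42 = 24.36 now, so the seller offers 24.36, keeping 125.64.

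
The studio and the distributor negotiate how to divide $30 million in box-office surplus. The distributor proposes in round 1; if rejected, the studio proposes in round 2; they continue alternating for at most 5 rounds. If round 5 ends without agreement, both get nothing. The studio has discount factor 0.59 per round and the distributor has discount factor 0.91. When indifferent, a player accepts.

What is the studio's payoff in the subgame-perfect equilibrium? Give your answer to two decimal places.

2.45

Round 5 (the distributor proposes): rejection yields 0 for the studio; the distributor offers 0 and keeps 30.
Round 4 (the studio proposes): the distributor can get 30 next round, worth 0.91 × 30 = 27.3 now. The studio offers 27.3 and keeps 30 − 27.3 = 2.7.
Round 3 (the distributor proposes): the studio can get 2.7 next round, worth 0.59 × 2.7 = 1.593 now; the distributor offers that and keeps 28.407.
Round 2 (the studio proposes): the distributor can get 28.407 next round, worth 0.91 × 28.407 = 25.85037 now. The studio offers 25.85037 and keeps 30 − 25.85037 = 4.14963.
Round 1 (the distributor proposes): the studio can get 4.14963 next round, worth 0.59 × 4.14963 = 2.4482817 now, so the distributor offers 2.4482817, keeping 27.5517183.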